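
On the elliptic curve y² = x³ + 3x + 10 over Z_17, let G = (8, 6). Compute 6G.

Double-and-add on 6 = (110)₂. Start with G = (8, 6) for the leading 1-bit.
double: tangent at (8, 6): λ = (3·8² + 3)/(2·6) ≡ 8/12. 12⁻¹ ≡ 10 (mod 17) since 12·10 = 120 ≡ 1, so λ ≡ 8·10 ≡ 12.
  x = λ² - 8 - 8 = 144 - 16 ≡ 9; y = λ·(8 - 9) - 6 ≡ 16. → (9, 16)
add G: (9, 16) + (8, 6). λ = (6 - 16)/(8 - 9) ≡ 7/16 mod 17. 16⁻¹ ≡ 16 (mod 17), so λ ≡ 10.
  x = λ² - 9 - 8 = 100 - 17 ≡ 15; y = λ·(9 - 15) - 16 ≡ 9. → (15, 9)
double: tangent at (15, 9): λ = (3·15² + 3)/(2·9) ≡ 15/1. 1⁻¹ ≡ 1 (mod 17), so λ ≡ 15·1 ≡ 15.
  x = λ² - 15 - 15 = 225 - 30 ≡ 8; y = λ·(15 - 8) - 9 ≡ 11. → (8, 11)

(8, 11)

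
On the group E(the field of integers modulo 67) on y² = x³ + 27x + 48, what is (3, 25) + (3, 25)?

(18, 66)

tangent at (3, 25): λ = (3·3² + 27)/(2·25) ≡ 54/50. 50⁻¹ ≡ 63 (mod 67), so λ ≡ 54·63 ≡ 52.
  x = λ² - 3 - 3 = 2704 - 6 ≡ 18; y = λ·(3 - 18) - 25 ≡ 66. → (18, 66)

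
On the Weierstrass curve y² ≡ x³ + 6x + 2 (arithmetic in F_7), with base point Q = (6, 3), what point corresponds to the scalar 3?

Repeated addition: build up to 3Q.
2Q: tangent at (6, 3): λ = (3·6² + 6)/(2·3) ≡ 2/6. 6⁻¹ ≡ 6 (mod 7) since 6·6 = 36 ≡ 1, so λ ≡ 2·6 ≡ 5.
  x = λ² - 6 - 6 = 25 - 12 ≡ 6; y = λ·(6 - 6) - 3 ≡ 4. → (6, 4)
3Q: (6, 4) + (6, 3): same x and y₁ ≡ -y₂, so the sum is O.

O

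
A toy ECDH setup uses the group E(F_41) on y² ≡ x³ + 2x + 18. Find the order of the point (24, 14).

2P: tangent at (24, 14): λ = (3·24² + 2)/(2·14) ≡ 8/28. 28⁻¹ ≡ 22 (mod 41) since 28·22 = 616 ≡ 1, so λ ≡ 8·22 ≡ 12.
  x = λ² - 24 - 24 = 144 - 48 ≡ 14; y = λ·(24 - 14) - 14 ≡ 24. → (14, 24)
3P: (14, 24) + (24, 14). λ = (14 - 24)/(24 - 14) ≡ 31/10 mod 41. 10⁻¹ ≡ 37 (mod 41), so λ ≡ 40.
  x = λ² - 14 - 24 = 1600 - 38 ≡ 4; y = λ·(14 - 4) - 24 ≡ 7. → (4, 7)
4P: (4, 7) + (24, 14). λ = (14 - 7)/(24 - 4) ≡ 7/20 mod 41. 20⁻¹ ≡ 39 (mod 41) since 20·39 = 780 ≡ 1, so λ ≡ 27.
  x = λ² - 4 - 24 = 729 - 28 ≡ 4; y = λ·(4 - 4) - 7 ≡ 34. → (4, 34)
5P: (4, 34) + (24, 14). λ = (14 - 34)/(24 - 4) ≡ 21/20 mod 41. 20⁻¹ ≡ 39 (mod 41), so λ ≡ 40.
  x = λ² - 4 - 24 = 1600 - 28 ≡ 14; y = λ·(4 - 14) - 34 ≡ 17. → (14, 17)
6P: (14, 17) + (24, 14). λ = (14 - 17)/(24 - 14) ≡ 38/10 mod 41. 10⁻¹ ≡ 37 (mod 41) since 10·37 = 370 ≡ 1, so λ ≡ 12.
  x = λ² - 14 - 24 = 144 - 38 ≡ 24; y = λ·(14 - 24) - 17 ≡ 27. → (24, 27)
7P: (24, 27) + (24, 14): same x and y₁ ≡ -y₂, so the sum is O.
7P = O, so the order is 7.

7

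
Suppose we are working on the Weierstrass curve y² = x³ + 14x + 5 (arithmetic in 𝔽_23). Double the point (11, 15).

tangent at (11, 15): λ = (3·11² + 14)/(2·15) ≡ 9/7. 7⁻¹ ≡ 10 (mod 23) since 7·10 = 70 ≡ 1, so λ ≡ 9·10 ≡ 21.
  x = λ² - 11 - 11 = 441 - 22 ≡ 5; y = λ·(11 - 5) - 15 ≡ 19. → (5, 19)

(5, 19)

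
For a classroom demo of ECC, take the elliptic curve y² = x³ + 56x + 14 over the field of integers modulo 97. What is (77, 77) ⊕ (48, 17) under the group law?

(77, 77) + (48, 17). λ = (17 - 77)/(48 - 77) ≡ 37/68 mod 97. 68⁻¹ ≡ 10 (mod 97) since 68·10 = 680 ≡ 1, so λ ≡ 79.
  x = λ² - 77 - 48 = 6241 - 125 ≡ 5; y = λ·(77 - 5) - 77 ≡ 82. → (5, 82)

(5, 82)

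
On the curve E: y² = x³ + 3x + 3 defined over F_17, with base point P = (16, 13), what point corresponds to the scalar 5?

(14, 16)

Double-and-add on 5 = (101)₂. Start with P = (16, 13) for the leading 1-bit.
double: tangent at (16, 13): λ = (3·16² + 3)/(2·13) ≡ 6/9. 9⁻¹ ≡ 2 (mod 17) since 9·2 = 18 ≡ 1, so λ ≡ 6·2 ≡ 12.
  x = λ² - 16 - 16 = 144 - 32 ≡ 10; y = λ·(16 - 10) - 13 ≡ 8. → (10, 8)
double: tangent at (10, 8): λ = (3·10² + 3)/(2·8) ≡ 14/16. 16⁻¹ ≡ 16 (mod 17) since 16·16 = 256 ≡ 1, so λ ≡ 14·16 ≡ 3.
  x = λ² - 10 - 10 = 9 - 20 ≡ 6; y = λ·(10 - 6) - 8 ≡ 4. → (6, 4)
add P: (6, 4) + (16, 13). λ = (13 - 4)/(16 - 6) ≡ 9/10 mod 17. 10⁻¹ ≡ 12 (mod 17), so λ ≡ 6.
  x = λ² - 6 - 16 = 36 - 22 ≡ 14; y = λ·(6 - 14) - 4 ≡ 16. → (14, 16)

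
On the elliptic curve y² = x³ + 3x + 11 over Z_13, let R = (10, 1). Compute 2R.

(10, 12)

tangent at (10, 1): λ = (3·10² + 3)/(2·1) ≡ 4/2. 2⁻¹ ≡ 7 (mod 13), so λ ≡ 4·7 ≡ 2.
  x = λ² - 10 - 10 = 4 - 20 ≡ 10; y = λ·(10 - 10) - 1 ≡ 12. → (10, 12)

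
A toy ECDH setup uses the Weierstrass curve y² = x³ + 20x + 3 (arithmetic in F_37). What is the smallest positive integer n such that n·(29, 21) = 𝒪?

2P: tangent at (29, 21): λ = (3·29² + 20)/(2·21) ≡ 27/5. 5⁻¹ ≡ 15 (mod 37), so λ ≡ 27·15 ≡ 35.
  x = λ² - 29 - 29 = 1225 - 58 ≡ 20; y = λ·(29 - 20) - 21 ≡ 35. → (20, 35)
3P: (20, 35) + (29, 21). λ = (21 - 35)/(29 - 20) ≡ 23/9 mod 37. 9⁻¹ ≡ 33 (mod 37), so λ ≡ 19.
  x = λ² - 20 - 29 = 361 - 49 ≡ 16; y = λ·(20 - 16) - 35 ≡ 4. → (16, 4)
4P: (16, 4) + (29, 21). λ = (21 - 4)/(29 - 16) ≡ 17/13 mod 37. 13⁻¹ ≡ 20 (mod 37), so λ ≡ 7.
  x = λ² - 16 - 29 = 49 - 45 ≡ 4; y = λ·(16 - 4) - 4 ≡ 6. → (4, 6)
5P: (4, 6) + (29, 21). λ = (21 - 6)/(29 - 4) ≡ 15/25 mod 37. 25⁻¹ ≡ 3 (mod 37) since 25·3 = 75 ≡ 1, so λ ≡ 8.
  x = λ² - 4 - 29 = 64 - 33 ≡ 31; y = λ·(4 - 31) - 6 ≡ 0. → (31, 0)
6P: (31, 0) + (29, 21). λ = (21 - 0)/(29 - 31) ≡ 21/35 mod 37. 35⁻¹ ≡ 18 (mod 37) since 35·18 = 630 ≡ 1, so λ ≡ 8.
  x = λ² - 31 - 29 = 64 - 60 ≡ 4; y = λ·(31 - 4) - 0 ≡ 31. → (4, 31)
7P: (4, 31) + (29, 21). λ = (21 - 31)/(29 - 4) ≡ 27/25 mod 37. 25⁻¹ ≡ 3 (mod 37), so λ ≡ 7.
  x = λ² - 4 - 29 = 49 - 33 ≡ 16; y = λ·(4 - 16) - 31 ≡ 33. → (16, 33)
8P: (16, 33) + (29, 21). λ = (21 - 33)/(29 - 16) ≡ 25/13 mod 37. 13⁻¹ ≡ 20 (mod 37) since 13·20 = 260 ≡ 1, so λ ≡ 19.
  x = λ² - 16 - 29 = 361 - 45 ≡ 20; y = λ·(16 - 20) - 33 ≡ 2. → (20, 2)
9P: (20, 2) + (29, 21). λ = (21 - 2)/(29 - 20) ≡ 19/9 mod 37. 9⁻¹ ≡ 33 (mod 37) since 9·33 = 297 ≡ 1, so λ ≡ 35.
  x = λ² - 20 - 29 = 1225 - 49 ≡ 29; y = λ·(20 - 29) - 2 ≡ 16. → (29, 16)
10P: (29, 16) + (29, 21): same x and y₁ ≡ -y₂, so the sum is 𝒪.
10P = 𝒪, so the order is 10.

10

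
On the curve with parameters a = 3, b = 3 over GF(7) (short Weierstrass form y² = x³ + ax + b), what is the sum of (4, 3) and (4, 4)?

The two points share x = 4 and their y-coordinates satisfy 3 + 4 ≡ 0 (mod 7), so they are inverses. Their sum is 𝒪.

O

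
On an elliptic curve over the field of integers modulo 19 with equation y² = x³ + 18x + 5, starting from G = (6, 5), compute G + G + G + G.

Double-and-add on 4 = (100)₂. Start with G = (6, 5) for the leading 1-bit.
double: tangent at (6, 5): λ = (3·6² + 18)/(2·5) ≡ 12/10. 10⁻¹ ≡ 2 (mod 19) since 10·2 = 20 ≡ 1, so λ ≡ 12·2 ≡ 5.
  x = λ² - 6 - 6 = 25 - 12 ≡ 13; y = λ·(6 - 13) - 5 ≡ 17. → (13, 17)
double: tangent at (13, 17): λ = (3·13² + 18)/(2·17) ≡ 12/15. 15⁻¹ ≡ 14 (mod 19), so λ ≡ 12·14 ≡ 16.
  x = λ² - 13 - 13 = 256 - 26 ≡ 2; y = λ·(13 - 2) - 17 ≡ 7. → (2, 7)

(2, 7)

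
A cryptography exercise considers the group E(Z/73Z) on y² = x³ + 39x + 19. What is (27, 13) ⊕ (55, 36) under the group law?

(27, 13) + (55, 36). λ = (36 - 13)/(55 - 27) ≡ 23/28 mod 73. 28⁻¹ ≡ 60 (mod 73), so λ ≡ 66.
  x = λ² - 27 - 55 = 4356 - 82 ≡ 40; y = λ·(27 - 40) - 13 ≡ 5. → (40, 5)

(40, 5)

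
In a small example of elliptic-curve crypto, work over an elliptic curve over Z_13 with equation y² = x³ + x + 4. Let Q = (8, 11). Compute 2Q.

tangent at (8, 11): λ = (3·8² + 1)/(2·11) ≡ 11/9. 9⁻¹ ≡ 3 (mod 13) since 9·3 = 27 ≡ 1, so λ ≡ 11·3 ≡ 7.
  x = λ² - 8 - 8 = 49 - 16 ≡ 7; y = λ·(8 - 7) - 11 ≡ 9. → (7, 9)

(7, 9)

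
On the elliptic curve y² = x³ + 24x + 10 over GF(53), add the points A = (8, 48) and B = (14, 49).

(6, 23)

(8, 48) + (14, 49). λ = (49 - 48)/(14 - 8) ≡ 1/6 mod 53. 6⁻¹ ≡ 9 (mod 53) since 6·9 = 54 ≡ 1, so λ ≡ 9.
  x = λ² - 8 - 14 = 81 - 22 ≡ 6; y = λ·(8 - 6) - 48 ≡ 23. → (6, 23)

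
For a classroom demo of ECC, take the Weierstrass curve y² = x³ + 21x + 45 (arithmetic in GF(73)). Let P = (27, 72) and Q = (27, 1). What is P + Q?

The two points share x = 27 and their y-coordinates satisfy 72 + 1 ≡ 0 (mod 73), so they are inverses. Their sum is 𝒪.

O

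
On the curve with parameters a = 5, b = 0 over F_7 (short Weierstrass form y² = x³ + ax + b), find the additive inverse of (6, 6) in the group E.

(6, 1)

-(6, 6) = (6, -6 mod 7) = (6, 1).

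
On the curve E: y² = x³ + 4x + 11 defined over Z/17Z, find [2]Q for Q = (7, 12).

(1, 13)

tangent at (7, 12): λ = (3·7² + 4)/(2·12) ≡ 15/7. 7⁻¹ ≡ 5 (mod 17) since 7·5 = 35 ≡ 1, so λ ≡ 15·5 ≡ 7.
  x = λ² - 7 - 7 = 49 - 14 ≡ 1; y = λ·(7 - 1) - 12 ≡ 13. → (1, 13)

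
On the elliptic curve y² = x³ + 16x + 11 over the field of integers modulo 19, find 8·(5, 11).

(15, 15)

Write Q = (5, 11).
Repeated addition: build up to 8Q.
2Q: tangent at (5, 11): λ = (3·5² + 16)/(2·11) ≡ 15/3. 3⁻¹ ≡ 13 (mod 19), so λ ≡ 15·13 ≡ 5.
  x = λ² - 5 - 5 = 25 - 10 ≡ 15; y = λ·(5 - 15) - 11 ≡ 15. → (15, 15)
3Q: (15, 15) + (5, 11). λ = (11 - 15)/(5 - 15) ≡ 15/9 mod 19. 9⁻¹ ≡ 17 (mod 19) since 9·17 = 153 ≡ 1, so λ ≡ 8.
  x = λ² - 15 - 5 = 64 - 20 ≡ 6; y = λ·(15 - 6) - 15 ≡ 0. → (6, 0)
4Q: (6, 0) + (5, 11). λ = (11 - 0)/(5 - 6) ≡ 11/18 mod 19. 18⁻¹ ≡ 18 (mod 19), so λ ≡ 8.
  x = λ² - 6 - 5 = 64 - 11 ≡ 15; y = λ·(6 - 15) - 0 ≡ 4. → (15, 4)
5Q: (15, 4) + (5, 11). λ = (11 - 4)/(5 - 15) ≡ 7/9 mod 19. 9⁻¹ ≡ 17 (mod 19) since 9·17 = 153 ≡ 1, so λ ≡ 5.
  x = λ² - 15 - 5 = 25 - 20 ≡ 5; y = λ·(15 - 5) - 4 ≡ 8. → (5, 8)
6Q: (5, 8) + (5, 11): same x and y₁ ≡ -y₂, so the sum is ∞.
7Q: ∞ + (5, 11) = (5, 11) (identity).
8Q: tangent at (5, 11): λ = (3·5² + 16)/(2·11) ≡ 15/3. 3⁻¹ ≡ 13 (mod 19) since 3·13 = 39 ≡ 1, so λ ≡ 15·13 ≡ 5.
  x = λ² - 5 - 5 = 25 - 10 ≡ 15; y = λ·(5 - 15) - 11 ≡ 15. → (15, 15)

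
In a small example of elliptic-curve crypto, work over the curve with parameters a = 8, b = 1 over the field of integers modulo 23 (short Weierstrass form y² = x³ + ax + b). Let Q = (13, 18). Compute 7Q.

Double-and-add on 7 = (111)₂. Start with Q = (13, 18) for the leading 1-bit.
double: tangent at (13, 18): λ = (3·13² + 8)/(2·18) ≡ 9/13. 13⁻¹ ≡ 16 (mod 23) since 13·16 = 208 ≡ 1, so λ ≡ 9·16 ≡ 6.
  x = λ² - 13 - 13 = 36 - 26 ≡ 10; y = λ·(13 - 10) - 18 ≡ 0. → (10, 0)
add Q: (10, 0) + (13, 18). λ = (18 - 0)/(13 - 10) ≡ 18/3 mod 23. 3⁻¹ ≡ 8 (mod 23) since 3·8 = 24 ≡ 1, so λ ≡ 6.
  x = λ² - 10 - 13 = 36 - 23 ≡ 13; y = λ·(10 - 13) - 0 ≡ 5. → (13, 5)
double: tangent at (13, 5): λ = (3·13² + 8)/(2·5) ≡ 9/10. 10⁻¹ ≡ 7 (mod 23) since 10·7 = 70 ≡ 1, so λ ≡ 9·7 ≡ 17.
  x = λ² - 13 - 13 = 289 - 26 ≡ 10; y = λ·(13 - 10) - 5 ≡ 0. → (10, 0)
add Q: (10, 0) + (13, 18). λ = (18 - 0)/(13 - 10) ≡ 18/3 mod 23. 3⁻¹ ≡ 8 (mod 23), so λ ≡ 6.
  x = λ² - 10 - 13 = 36 - 23 ≡ 13; y = λ·(10 - 13) - 0 ≡ 5. → (13, 5)

(13, 5)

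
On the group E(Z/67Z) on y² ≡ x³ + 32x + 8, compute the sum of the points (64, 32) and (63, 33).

(8, 46)

(64, 32) + (63, 33). λ = (33 - 32)/(63 - 64) ≡ 1/66 mod 67. 66⁻¹ ≡ 66 (mod 67), so λ ≡ 66.
  x = λ² - 64 - 63 = 4356 - 127 ≡ 8; y = λ·(64 - 8) - 32 ≡ 46. → (8, 46)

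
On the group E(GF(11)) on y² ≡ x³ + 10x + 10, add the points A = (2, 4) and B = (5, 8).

(7, 4)

(2, 4) + (5, 8). λ = (8 - 4)/(5 - 2) ≡ 4/3 mod 11. 3⁻¹ ≡ 4 (mod 11), so λ ≡ 5.
  x = λ² - 2 - 5 = 25 - 7 ≡ 7; y = λ·(2 - 7) - 4 ≡ 4. → (7, 4)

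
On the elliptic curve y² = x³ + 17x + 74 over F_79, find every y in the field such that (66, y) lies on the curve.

37, 42

x³ + 17x + 74 = 288692 ≡ 26 (mod 79).
Square roots of 26 mod 79: 37 and 42 (since 37² = 1369 ≡ 26).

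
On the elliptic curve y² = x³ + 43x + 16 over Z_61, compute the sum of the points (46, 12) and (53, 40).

(39, 16)

(46, 12) + (53, 40). λ = (40 - 12)/(53 - 46) ≡ 28/7 mod 61. 7⁻¹ ≡ 35 (mod 61) since 7·35 = 245 ≡ 1, so λ ≡ 4.
  x = λ² - 46 - 53 = 16 - 99 ≡ 39; y = λ·(46 - 39) - 12 ≡ 16. → (39, 16)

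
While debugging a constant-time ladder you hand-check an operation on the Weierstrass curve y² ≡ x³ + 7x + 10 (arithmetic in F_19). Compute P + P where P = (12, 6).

tangent at (12, 6): λ = (3·12² + 7)/(2·6) ≡ 2/12. 12⁻¹ ≡ 8 (mod 19), so λ ≡ 2·8 ≡ 16.
  x = λ² - 12 - 12 = 256 - 24 ≡ 4; y = λ·(12 - 4) - 6 ≡ 8. → (4, 8)

(4, 8)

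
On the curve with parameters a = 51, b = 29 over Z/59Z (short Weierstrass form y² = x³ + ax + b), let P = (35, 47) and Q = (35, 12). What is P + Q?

O

The two points share x = 35 and their y-coordinates satisfy 47 + 12 ≡ 0 (mod 59), so they are inverses. Their sum is ∞.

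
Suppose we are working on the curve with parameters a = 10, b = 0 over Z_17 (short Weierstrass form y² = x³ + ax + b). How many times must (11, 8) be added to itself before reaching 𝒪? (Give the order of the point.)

2P: tangent at (11, 8): λ = (3·11² + 10)/(2·8) ≡ 16/16. 16⁻¹ ≡ 16 (mod 17) since 16·16 = 256 ≡ 1, so λ ≡ 16·16 ≡ 1.
  x = λ² - 11 - 11 = 1 - 22 ≡ 13; y = λ·(11 - 13) - 8 ≡ 7. → (13, 7)
3P: (13, 7) + (11, 8). λ = (8 - 7)/(11 - 13) ≡ 1/15 mod 17. 15⁻¹ ≡ 8 (mod 17), so λ ≡ 8.
  x = λ² - 13 - 11 = 64 - 24 ≡ 6; y = λ·(13 - 6) - 7 ≡ 15. → (6, 15)
4P: (6, 15) + (11, 8). λ = (8 - 15)/(11 - 6) ≡ 10/5 mod 17. 5⁻¹ ≡ 7 (mod 17), so λ ≡ 2.
  x = λ² - 6 - 11 = 4 - 17 ≡ 4; y = λ·(6 - 4) - 15 ≡ 6. → (4, 6)
5P: (4, 6) + (11, 8). λ = (8 - 6)/(11 - 4) ≡ 2/7 mod 17. 7⁻¹ ≡ 5 (mod 17), so λ ≡ 10.
  x = λ² - 4 - 11 = 100 - 15 ≡ 0; y = λ·(4 - 0) - 6 ≡ 0. → (0, 0)
6P: (0, 0) + (11, 8). λ = (8 - 0)/(11 - 0) ≡ 8/11 mod 17. 11⁻¹ ≡ 14 (mod 17), so λ ≡ 10.
  x = λ² - 0 - 11 = 100 - 11 ≡ 4; y = λ·(0 - 4) - 0 ≡ 11. → (4, 11)
7P: (4, 11) + (11, 8). λ = (8 - 11)/(11 - 4) ≡ 14/7 mod 17. 7⁻¹ ≡ 5 (mod 17) since 7·5 = 35 ≡ 1, so λ ≡ 2.
  x = λ² - 4 - 11 = 4 - 15 ≡ 6; y = λ·(4 - 6) - 11 ≡ 2. → (6, 2)
8P: (6, 2) + (11, 8). λ = (8 - 2)/(11 - 6) ≡ 6/5 mod 17. 5⁻¹ ≡ 7 (mod 17) since 5·7 = 35 ≡ 1, so λ ≡ 8.
  x = λ² - 6 - 11 = 64 - 17 ≡ 13; y = λ·(6 - 13) - 2 ≡ 10. → (13, 10)
9P: (13, 10) + (11, 8). λ = (8 - 10)/(11 - 13) ≡ 15/15 mod 17. 15⁻¹ ≡ 8 (mod 17), so λ ≡ 1.
  x = λ² - 13 - 11 = 1 - 24 ≡ 11; y = λ·(13 - 11) - 10 ≡ 9. → (11, 9)
10P: (11, 9) + (11, 8): same x and y₁ ≡ -y₂, so the sum is 𝒪.
10P = 𝒪, so the order is 10.

10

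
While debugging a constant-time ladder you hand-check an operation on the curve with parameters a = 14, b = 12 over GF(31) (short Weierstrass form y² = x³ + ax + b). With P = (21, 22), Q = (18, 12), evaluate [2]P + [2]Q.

First 2P:
Repeated addition: build up to 2P.
2P: tangent at (21, 22): λ = (3·21² + 14)/(2·22) ≡ 4/13. 13⁻¹ ≡ 12 (mod 31), so λ ≡ 4·12 ≡ 17.
  x = λ² - 21 - 21 = 289 - 42 ≡ 30; y = λ·(21 - 30) - 22 ≡ 11. → (30, 11)
2P = (30, 11).
Next 2Q:
Repeated addition: build up to 2Q.
2Q: tangent at (18, 12): λ = (3·18² + 14)/(2·12) ≡ 25/24. 24⁻¹ ≡ 22 (mod 31), so λ ≡ 25·22 ≡ 23.
  x = λ² - 18 - 18 = 529 - 36 ≡ 28; y = λ·(18 - 28) - 12 ≡ 6. → (28, 6)
2Q = (28, 6).
Finally 2P + 2Q:
(30, 11) + (28, 6). λ = (6 - 11)/(28 - 30) ≡ 26/29 mod 31. 29⁻¹ ≡ 15 (mod 31) since 29·15 = 435 ≡ 1, so λ ≡ 18.
  x = λ² - 30 - 28 = 324 - 58 ≡ 18; y = λ·(30 - 18) - 11 ≡ 19. → (18, 19)

(18, 19)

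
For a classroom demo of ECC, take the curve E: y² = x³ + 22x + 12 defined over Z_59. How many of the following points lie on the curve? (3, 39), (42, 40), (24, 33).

2

(3, 39): 39² ≡ 46, rhs ≡ 46 → on.
(42, 40): 40² ≡ 7, rhs ≡ 35 → off.
(24, 33): 33² ≡ 27, rhs ≡ 27 → on.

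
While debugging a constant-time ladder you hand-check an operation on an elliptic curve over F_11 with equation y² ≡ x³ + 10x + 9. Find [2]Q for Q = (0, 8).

tangent at (0, 8): λ = (3·0² + 10)/(2·8) ≡ 10/5. 5⁻¹ ≡ 9 (mod 11), so λ ≡ 10·9 ≡ 2.
  x = λ² - 0 - 0 = 4 - 0 ≡ 4; y = λ·(0 - 4) - 8 ≡ 6. → (4, 6)

(4, 6)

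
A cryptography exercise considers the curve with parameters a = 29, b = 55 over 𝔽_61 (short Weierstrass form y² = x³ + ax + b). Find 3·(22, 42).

(45, 3)

Write G = (22, 42).
Repeated addition: build up to 3G.
2G: tangent at (22, 42): λ = (3·22² + 29)/(2·42) ≡ 17/23. 23⁻¹ ≡ 8 (mod 61) since 23·8 = 184 ≡ 1, so λ ≡ 17·8 ≡ 14.
  x = λ² - 22 - 22 = 196 - 44 ≡ 30; y = λ·(22 - 30) - 42 ≡ 29. → (30, 29)
3G: (30, 29) + (22, 42). λ = (42 - 29)/(22 - 30) ≡ 13/53 mod 61. 53⁻¹ ≡ 38 (mod 61), so λ ≡ 6.
  x = λ² - 30 - 22 = 36 - 52 ≡ 45; y = λ·(30 - 45) - 29 ≡ 3. → (45, 3)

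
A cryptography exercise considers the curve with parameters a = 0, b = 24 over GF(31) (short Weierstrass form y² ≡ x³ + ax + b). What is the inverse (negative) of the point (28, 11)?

(28, 20)

-(28, 11) = (28, -11 mod 31) = (28, 20).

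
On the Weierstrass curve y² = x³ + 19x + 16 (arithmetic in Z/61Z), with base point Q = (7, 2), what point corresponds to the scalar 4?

(3, 10)

Repeated addition: build up to 4Q.
2Q: tangent at (7, 2): λ = (3·7² + 19)/(2·2) ≡ 44/4. 4⁻¹ ≡ 46 (mod 61), so λ ≡ 44·46 ≡ 11.
  x = λ² - 7 - 7 = 121 - 14 ≡ 46; y = λ·(7 - 46) - 2 ≡ 57. → (46, 57)
3Q: (46, 57) + (7, 2). λ = (2 - 57)/(7 - 46) ≡ 6/22 mod 61. 22⁻¹ ≡ 25 (mod 61) since 22·25 = 550 ≡ 1, so λ ≡ 28.
  x = λ² - 46 - 7 = 784 - 53 ≡ 60; y = λ·(46 - 60) - 57 ≡ 39. → (60, 39)
4Q: (60, 39) + (7, 2). λ = (2 - 39)/(7 - 60) ≡ 24/8 mod 61. 8⁻¹ ≡ 23 (mod 61), so λ ≡ 3.
  x = λ² - 60 - 7 = 9 - 67 ≡ 3; y = λ·(60 - 3) - 39 ≡ 10. → (3, 10)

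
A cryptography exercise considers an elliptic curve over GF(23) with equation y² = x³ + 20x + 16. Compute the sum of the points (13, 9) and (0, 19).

(13, 9) + (0, 19). λ = (19 - 9)/(0 - 13) ≡ 10/10 mod 23. 10⁻¹ ≡ 7 (mod 23), so λ ≡ 1.
  x = λ² - 13 - 0 = 1 - 13 ≡ 11; y = λ·(13 - 11) - 9 ≡ 16. → (11, 16)

(11, 16)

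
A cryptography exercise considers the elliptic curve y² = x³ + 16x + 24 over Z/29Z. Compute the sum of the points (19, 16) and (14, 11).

(26, 6)

(19, 16) + (14, 11). λ = (11 - 16)/(14 - 19) ≡ 24/24 mod 29. 24⁻¹ ≡ 23 (mod 29) since 24·23 = 552 ≡ 1, so λ ≡ 1.
  x = λ² - 19 - 14 = 1 - 33 ≡ 26; y = λ·(19 - 26) - 16 ≡ 6. → (26, 6)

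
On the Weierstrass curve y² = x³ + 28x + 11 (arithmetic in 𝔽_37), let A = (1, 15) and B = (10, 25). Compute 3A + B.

(10, 25)

First 3A:
Repeated addition: build up to 3A.
2A: tangent at (1, 15): λ = (3·1² + 28)/(2·15) ≡ 31/30. 30⁻¹ ≡ 21 (mod 37) since 30·21 = 630 ≡ 1, so λ ≡ 31·21 ≡ 22.
  x = λ² - 1 - 1 = 484 - 2 ≡ 1; y = λ·(1 - 1) - 15 ≡ 22. → (1, 22)
3A: (1, 22) + (1, 15): same x and y₁ ≡ -y₂, so the sum is ∞.
3A = ∞.
Finally 3A + B:
∞ + (10, 25) = (10, 25) (identity).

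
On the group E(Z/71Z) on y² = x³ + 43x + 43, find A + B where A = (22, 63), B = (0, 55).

(22, 63) + (0, 55). λ = (55 - 63)/(0 - 22) ≡ 63/49 mod 71. 49⁻¹ ≡ 29 (mod 71), so λ ≡ 52.
  x = λ² - 22 - 0 = 2704 - 22 ≡ 55; y = λ·(22 - 55) - 63 ≡ 67. → (55, 67)

(55, 67)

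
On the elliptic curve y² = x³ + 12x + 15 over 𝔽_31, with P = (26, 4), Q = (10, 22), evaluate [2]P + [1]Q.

First 2P:
Repeated addition: build up to 2P.
2P: tangent at (26, 4): λ = (3·26² + 12)/(2·4) ≡ 25/8. 8⁻¹ ≡ 4 (mod 31), so λ ≡ 25·4 ≡ 7.
  x = λ² - 26 - 26 = 49 - 52 ≡ 28; y = λ·(26 - 28) - 4 ≡ 13. → (28, 13)
2P = (28, 13).
Finally 2P + Q:
(28, 13) + (10, 22). λ = (22 - 13)/(10 - 28) ≡ 9/13 mod 31. 13⁻¹ ≡ 12 (mod 31), so λ ≡ 15.
  x = λ² - 28 - 10 = 225 - 38 ≡ 1; y = λ·(28 - 1) - 13 ≡ 20. → (1, 20)

(1, 20)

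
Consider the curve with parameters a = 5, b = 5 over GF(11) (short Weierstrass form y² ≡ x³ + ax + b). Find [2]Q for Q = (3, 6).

tangent at (3, 6): λ = (3·3² + 5)/(2·6) ≡ 10/1. 1⁻¹ ≡ 1 (mod 11) since 1·1 = 1 ≡ 1, so λ ≡ 10·1 ≡ 10.
  x = λ² - 3 - 3 = 100 - 6 ≡ 6; y = λ·(3 - 6) - 6 ≡ 8. → (6, 8)

(6, 8)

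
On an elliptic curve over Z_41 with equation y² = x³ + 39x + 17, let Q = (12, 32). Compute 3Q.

Repeated addition: build up to 3Q.
2Q: tangent at (12, 32): λ = (3·12² + 39)/(2·32) ≡ 20/23. 23⁻¹ ≡ 25 (mod 41), so λ ≡ 20·25 ≡ 8.
  x = λ² - 12 - 12 = 64 - 24 ≡ 40; y = λ·(12 - 40) - 32 ≡ 31. → (40, 31)
3Q: (40, 31) + (12, 32). λ = (32 - 31)/(12 - 40) ≡ 1/13 mod 41. 13⁻¹ ≡ 19 (mod 41), so λ ≡ 19.
  x = λ² - 40 - 12 = 361 - 52 ≡ 22; y = λ·(40 - 22) - 31 ≡ 24. → (22, 24)

(22, 24)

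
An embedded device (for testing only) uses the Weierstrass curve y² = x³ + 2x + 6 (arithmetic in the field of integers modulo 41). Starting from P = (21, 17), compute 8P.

Double-and-add on 8 = (1000)₂. Start with P = (21, 17) for the leading 1-bit.
double: tangent at (21, 17): λ = (3·21² + 2)/(2·17) ≡ 13/34. 34⁻¹ ≡ 35 (mod 41) since 34·35 = 1190 ≡ 1, so λ ≡ 13·35 ≡ 4.
  x = λ² - 21 - 21 = 16 - 42 ≡ 15; y = λ·(21 - 15) - 17 ≡ 7. → (15, 7)
double: tangent at (15, 7): λ = (3·15² + 2)/(2·7) ≡ 21/14. 14⁻¹ ≡ 3 (mod 41) since 14·3 = 42 ≡ 1, so λ ≡ 21·3 ≡ 22.
  x = λ² - 15 - 15 = 484 - 30 ≡ 3; y = λ·(15 - 3) - 7 ≡ 11. → (3, 11)
double: tangent at (3, 11): λ = (3·3² + 2)/(2·11) ≡ 29/22. 22⁻¹ ≡ 28 (mod 41) since 22·28 = 616 ≡ 1, so λ ≡ 29·28 ≡ 33.
  x = λ² - 3 - 3 = 1089 - 6 ≡ 17; y = λ·(3 - 17) - 11 ≡ 19. → (17, 19)

(17, 19)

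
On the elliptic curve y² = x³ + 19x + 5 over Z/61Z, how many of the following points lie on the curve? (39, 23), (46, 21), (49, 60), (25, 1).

(39, 23): 23² ≡ 41, rhs ≡ 41 → on.
(46, 21): 21² ≡ 14, rhs ≡ 5 → off.
(49, 60): 60² ≡ 1, rhs ≡ 1 → on.
(25, 1): 1² ≡ 1, rhs ≡ 1 → on.

3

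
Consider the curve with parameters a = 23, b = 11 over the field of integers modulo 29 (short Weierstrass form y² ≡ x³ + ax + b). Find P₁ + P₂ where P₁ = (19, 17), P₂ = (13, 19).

(10, 9)

(19, 17) + (13, 19). λ = (19 - 17)/(13 - 19) ≡ 2/23 mod 29. 23⁻¹ ≡ 24 (mod 29), so λ ≡ 19.
  x = λ² - 19 - 13 = 361 - 32 ≡ 10; y = λ·(19 - 10) - 17 ≡ 9. → (10, 9)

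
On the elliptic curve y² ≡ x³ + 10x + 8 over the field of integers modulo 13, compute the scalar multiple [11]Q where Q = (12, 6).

Repeated addition: build up to 11Q.
2Q: tangent at (12, 6): λ = (3·12² + 10)/(2·6) ≡ 0/12. 12⁻¹ ≡ 12 (mod 13), so λ ≡ 0·12 ≡ 0.
  x = λ² - 12 - 12 = 0 - 24 ≡ 2; y = λ·(12 - 2) - 6 ≡ 7. → (2, 7)
3Q: (2, 7) + (12, 6). λ = (6 - 7)/(12 - 2) ≡ 12/10 mod 13. 10⁻¹ ≡ 4 (mod 13), so λ ≡ 9.
  x = λ² - 2 - 12 = 81 - 14 ≡ 2; y = λ·(2 - 2) - 7 ≡ 6. → (2, 6)
4Q: (2, 6) + (12, 6). λ = (6 - 6)/(12 - 2) ≡ 0/10 mod 13. 10⁻¹ ≡ 4 (mod 13) since 10·4 = 40 ≡ 1, so λ ≡ 0.
  x = λ² - 2 - 12 = 0 - 14 ≡ 12; y = λ·(2 - 12) - 6 ≡ 7. → (12, 7)
5Q: (12, 7) + (12, 6): same x and y₁ ≡ -y₂, so the sum is 𝒪.
6Q: 𝒪 + (12, 6) = (12, 6) (identity).
7Q: tangent at (12, 6): λ = (3·12² + 10)/(2·6) ≡ 0/12. 12⁻¹ ≡ 12 (mod 13) since 12·12 = 144 ≡ 1, so λ ≡ 0·12 ≡ 0.
  x = λ² - 12 - 12 = 0 - 24 ≡ 2; y = λ·(12 - 2) - 6 ≡ 7. → (2, 7)
8Q: (2, 7) + (12, 6). λ = (6 - 7)/(12 - 2) ≡ 12/10 mod 13. 10⁻¹ ≡ 4 (mod 13), so λ ≡ 9.
  x = λ² - 2 - 12 = 81 - 14 ≡ 2; y = λ·(2 - 2) - 7 ≡ 6. → (2, 6)
9Q: (2, 6) + (12, 6). λ = (6 - 6)/(12 - 2) ≡ 0/10 mod 13. 10⁻¹ ≡ 4 (mod 13), so λ ≡ 0.
  x = λ² - 2 - 12 = 0 - 14 ≡ 12; y = λ·(2 - 12) - 6 ≡ 7. → (12, 7)
10Q: (12, 7) + (12, 6): same x and y₁ ≡ -y₂, so the sum is 𝒪.
11Q: 𝒪 + (12, 6) = (12, 6) (identity).

(12, 6)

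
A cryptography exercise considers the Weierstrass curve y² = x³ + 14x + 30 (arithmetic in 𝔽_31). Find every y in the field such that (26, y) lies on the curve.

x³ + 14x + 30 = 17970 ≡ 21 (mod 31).
21 is a non-residue mod 31; no y exists.

none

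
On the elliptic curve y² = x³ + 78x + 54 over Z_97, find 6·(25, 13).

(74, 35)

Write P = (25, 13).
Double-and-add on 6 = (110)₂. Start with P = (25, 13) for the leading 1-bit.
double: tangent at (25, 13): λ = (3·25² + 78)/(2·13) ≡ 13/26. 26⁻¹ ≡ 56 (mod 97) since 26·56 = 1456 ≡ 1, so λ ≡ 13·56 ≡ 49.
  x = λ² - 25 - 25 = 2401 - 50 ≡ 23; y = λ·(25 - 23) - 13 ≡ 85. → (23, 85)
add P: (23, 85) + (25, 13). λ = (13 - 85)/(25 - 23) ≡ 25/2 mod 97. 2⁻¹ ≡ 49 (mod 97) since 2·49 = 98 ≡ 1, so λ ≡ 61.
  x = λ² - 23 - 25 = 3721 - 48 ≡ 84; y = λ·(23 - 84) - 85 ≡ 74. → (84, 74)
double: tangent at (84, 74): λ = (3·84² + 78)/(2·74) ≡ 3/51. 51⁻¹ ≡ 78 (mod 97) since 51·78 = 3978 ≡ 1, so λ ≡ 3·78 ≡ 40.
  x = λ² - 84 - 84 = 1600 - 168 ≡ 74; y = λ·(84 - 74) - 74 ≡ 35. → (74, 35)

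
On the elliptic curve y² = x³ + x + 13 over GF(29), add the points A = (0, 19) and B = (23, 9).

(12, 19)

(0, 19) + (23, 9). λ = (9 - 19)/(23 - 0) ≡ 19/23 mod 29. 23⁻¹ ≡ 24 (mod 29) since 23·24 = 552 ≡ 1, so λ ≡ 21.
  x = λ² - 0 - 23 = 441 - 23 ≡ 12; y = λ·(0 - 12) - 19 ≡ 19. → (12, 19)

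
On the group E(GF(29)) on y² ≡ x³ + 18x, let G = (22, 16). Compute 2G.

tangent at (22, 16): λ = (3·22² + 18)/(2·16) ≡ 20/3. 3⁻¹ ≡ 10 (mod 29) since 3·10 = 30 ≡ 1, so λ ≡ 20·10 ≡ 26.
  x = λ² - 22 - 22 = 676 - 44 ≡ 23; y = λ·(22 - 23) - 16 ≡ 16. → (23, 16)

(23, 16)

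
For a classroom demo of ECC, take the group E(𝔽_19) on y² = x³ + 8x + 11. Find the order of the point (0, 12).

2P: tangent at (0, 12): λ = (3·0² + 8)/(2·12) ≡ 8/5. 5⁻¹ ≡ 4 (mod 19) since 5·4 = 20 ≡ 1, so λ ≡ 8·4 ≡ 13.
  x = λ² - 0 - 0 = 169 - 0 ≡ 17; y = λ·(0 - 17) - 12 ≡ 14. → (17, 14)
3P: (17, 14) + (0, 12). λ = (12 - 14)/(0 - 17) ≡ 17/2 mod 19. 2⁻¹ ≡ 10 (mod 19), so λ ≡ 18.
  x = λ² - 17 - 0 = 324 - 17 ≡ 3; y = λ·(17 - 3) - 14 ≡ 10. → (3, 10)
4P: (3, 10) + (0, 12). λ = (12 - 10)/(0 - 3) ≡ 2/16 mod 19. 16⁻¹ ≡ 6 (mod 19) since 16·6 = 96 ≡ 1, so λ ≡ 12.
  x = λ² - 3 - 0 = 144 - 3 ≡ 8; y = λ·(3 - 8) - 10 ≡ 6. → (8, 6)
5P: (8, 6) + (0, 12). λ = (12 - 6)/(0 - 8) ≡ 6/11 mod 19. 11⁻¹ ≡ 7 (mod 19), so λ ≡ 4.
  x = λ² - 8 - 0 = 16 - 8 ≡ 8; y = λ·(8 - 8) - 6 ≡ 13. → (8, 13)
6P: (8, 13) + (0, 12). λ = (12 - 13)/(0 - 8) ≡ 18/11 mod 19. 11⁻¹ ≡ 7 (mod 19), so λ ≡ 12.
  x = λ² - 8 - 0 = 144 - 8 ≡ 3; y = λ·(8 - 3) - 13 ≡ 9. → (3, 9)
7P: (3, 9) + (0, 12). λ = (12 - 9)/(0 - 3) ≡ 3/16 mod 19. 16⁻¹ ≡ 6 (mod 19), so λ ≡ 18.
  x = λ² - 3 - 0 = 324 - 3 ≡ 17; y = λ·(3 - 17) - 9 ≡ 5. → (17, 5)
8P: (17, 5) + (0, 12). λ = (12 - 5)/(0 - 17) ≡ 7/2 mod 19. 2⁻¹ ≡ 10 (mod 19), so λ ≡ 13.
  x = λ² - 17 - 0 = 169 - 17 ≡ 0; y = λ·(17 - 0) - 5 ≡ 7. → (0, 7)
9P: (0, 7) + (0, 12): same x and y₁ ≡ -y₂, so the sum is 𝒪.
9P = 𝒪, so the order is 9.

9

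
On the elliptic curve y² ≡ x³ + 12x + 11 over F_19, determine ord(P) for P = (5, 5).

2P: tangent at (5, 5): λ = (3·5² + 12)/(2·5) ≡ 11/10. 10⁻¹ ≡ 2 (mod 19) since 10·2 = 20 ≡ 1, so λ ≡ 11·2 ≡ 3.
  x = λ² - 5 - 5 = 9 - 10 ≡ 18; y = λ·(5 - 18) - 5 ≡ 13. → (18, 13)
3P: (18, 13) + (5, 5). λ = (5 - 13)/(5 - 18) ≡ 11/6 mod 19. 6⁻¹ ≡ 16 (mod 19), so λ ≡ 5.
  x = λ² - 18 - 5 = 25 - 23 ≡ 2; y = λ·(18 - 2) - 13 ≡ 10. → (2, 10)
4P: (2, 10) + (5, 5). λ = (5 - 10)/(5 - 2) ≡ 14/3 mod 19. 3⁻¹ ≡ 13 (mod 19), so λ ≡ 11.
  x = λ² - 2 - 5 = 121 - 7 ≡ 0; y = λ·(2 - 0) - 10 ≡ 12. → (0, 12)
5P: (0, 12) + (5, 5). λ = (5 - 12)/(5 - 0) ≡ 12/5 mod 19. 5⁻¹ ≡ 4 (mod 19), so λ ≡ 10.
  x = λ² - 0 - 5 = 100 - 5 ≡ 0; y = λ·(0 - 0) - 12 ≡ 7. → (0, 7)
6P: (0, 7) + (5, 5). λ = (5 - 7)/(5 - 0) ≡ 17/5 mod 19. 5⁻¹ ≡ 4 (mod 19), so λ ≡ 11.
  x = λ² - 0 - 5 = 121 - 5 ≡ 2; y = λ·(0 - 2) - 7 ≡ 9. → (2, 9)
7P: (2, 9) + (5, 5). λ = (5 - 9)/(5 - 2) ≡ 15/3 mod 19. 3⁻¹ ≡ 13 (mod 19), so λ ≡ 5.
  x = λ² - 2 - 5 = 25 - 7 ≡ 18; y = λ·(2 - 18) - 9 ≡ 6. → (18, 6)
8P: (18, 6) + (5, 5). λ = (5 - 6)/(5 - 18) ≡ 18/6 mod 19. 6⁻¹ ≡ 16 (mod 19), so λ ≡ 3.
  x = λ² - 18 - 5 = 9 - 23 ≡ 5; y = λ·(18 - 5) - 6 ≡ 14. → (5, 14)
9P: (5, 14) + (5, 5): same x and y₁ ≡ -y₂, so the sum is ∞.
9P = ∞, so the order is 9.

9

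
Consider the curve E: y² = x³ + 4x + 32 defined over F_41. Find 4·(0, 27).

(1, 18)

Write P = (0, 27).
Double-and-add on 4 = (100)₂. Start with P = (0, 27) for the leading 1-bit.
double: tangent at (0, 27): λ = (3·0² + 4)/(2·27) ≡ 4/13. 13⁻¹ ≡ 19 (mod 41) since 13·19 = 247 ≡ 1, so λ ≡ 4·19 ≡ 35.
  x = λ² - 0 - 0 = 1225 - 0 ≡ 36; y = λ·(0 - 36) - 27 ≡ 25. → (36, 25)
double: tangent at (36, 25): λ = (3·36² + 4)/(2·25) ≡ 38/9. 9⁻¹ ≡ 32 (mod 41), so λ ≡ 38·32 ≡ 27.
  x = λ² - 36 - 36 = 729 - 72 ≡ 1; y = λ·(36 - 1) - 25 ≡ 18. → (1, 18)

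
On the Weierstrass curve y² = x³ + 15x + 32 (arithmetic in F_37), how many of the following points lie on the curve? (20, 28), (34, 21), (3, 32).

2

(20, 28): 28² ≡ 7, rhs ≡ 7 → on.
(34, 21): 21² ≡ 34, rhs ≡ 34 → on.
(3, 32): 32² ≡ 25, rhs ≡ 30 → off.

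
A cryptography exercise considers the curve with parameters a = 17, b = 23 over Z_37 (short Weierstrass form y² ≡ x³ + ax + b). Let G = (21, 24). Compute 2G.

tangent at (21, 24): λ = (3·21² + 17)/(2·24) ≡ 8/11. 11⁻¹ ≡ 27 (mod 37), so λ ≡ 8·27 ≡ 31.
  x = λ² - 21 - 21 = 961 - 42 ≡ 31; y = λ·(21 - 31) - 24 ≡ 36. → (31, 36)

(31, 36)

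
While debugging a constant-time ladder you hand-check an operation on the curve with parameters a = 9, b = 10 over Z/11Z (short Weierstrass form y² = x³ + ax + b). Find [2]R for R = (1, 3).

tangent at (1, 3): λ = (3·1² + 9)/(2·3) ≡ 1/6. 6⁻¹ ≡ 2 (mod 11) since 6·2 = 12 ≡ 1, so λ ≡ 1·2 ≡ 2.
  x = λ² - 1 - 1 = 4 - 2 ≡ 2; y = λ·(1 - 2) - 3 ≡ 6. → (2, 6)

(2, 6)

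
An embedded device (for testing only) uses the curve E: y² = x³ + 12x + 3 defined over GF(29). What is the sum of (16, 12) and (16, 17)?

The two points share x = 16 and their y-coordinates satisfy 12 + 17 ≡ 0 (mod 29), so they are inverses. Their sum is ∞.

O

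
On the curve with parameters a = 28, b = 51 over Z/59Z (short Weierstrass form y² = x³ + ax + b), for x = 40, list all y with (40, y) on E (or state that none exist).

x³ + 28x + 51 = 65171 ≡ 35 (mod 59).
Square roots of 35 mod 59: 25 and 34 (since 25² = 625 ≡ 35).

25, 34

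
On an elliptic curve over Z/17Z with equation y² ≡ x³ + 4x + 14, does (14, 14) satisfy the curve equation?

y² = 14² ≡ 9; x³ + 4x + 14 = 2814 ≡ 9 (mod 17). 9 = 9.

yes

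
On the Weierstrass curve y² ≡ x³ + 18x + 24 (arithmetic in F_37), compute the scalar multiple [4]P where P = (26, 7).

Double-and-add on 4 = (100)₂. Start with P = (26, 7) for the leading 1-bit.
double: tangent at (26, 7): λ = (3·26² + 18)/(2·7) ≡ 11/14. 14⁻¹ ≡ 8 (mod 37) since 14·8 = 112 ≡ 1, so λ ≡ 11·8 ≡ 14.
  x = λ² - 26 - 26 = 196 - 52 ≡ 33; y = λ·(26 - 33) - 7 ≡ 6. → (33, 6)
double: tangent at (33, 6): λ = (3·33² + 18)/(2·6) ≡ 29/12. 12⁻¹ ≡ 34 (mod 37) since 12·34 = 408 ≡ 1, so λ ≡ 29·34 ≡ 24.
  x = λ² - 33 - 33 = 576 - 66 ≡ 29; y = λ·(33 - 29) - 6 ≡ 16. → (29, 16)

(29, 16)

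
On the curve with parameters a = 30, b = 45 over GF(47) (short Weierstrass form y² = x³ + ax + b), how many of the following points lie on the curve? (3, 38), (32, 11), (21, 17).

(3, 38): 38² ≡ 34, rhs ≡ 21 → off.
(32, 11): 11² ≡ 27, rhs ≡ 27 → on.
(21, 17): 17² ≡ 7, rhs ≡ 19 → off.

1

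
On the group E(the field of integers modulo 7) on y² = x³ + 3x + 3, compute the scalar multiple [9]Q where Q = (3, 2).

Double-and-add on 9 = (1001)₂. Start with Q = (3, 2) for the leading 1-bit.
double: tangent at (3, 2): λ = (3·3² + 3)/(2·2) ≡ 2/4. 4⁻¹ ≡ 2 (mod 7), so λ ≡ 2·2 ≡ 4.
  x = λ² - 3 - 3 = 16 - 6 ≡ 3; y = λ·(3 - 3) - 2 ≡ 5. → (3, 5)
double: tangent at (3, 5): λ = (3·3² + 3)/(2·5) ≡ 2/3. 3⁻¹ ≡ 5 (mod 7), so λ ≡ 2·5 ≡ 3.
  x = λ² - 3 - 3 = 9 - 6 ≡ 3; y = λ·(3 - 3) - 5 ≡ 2. → (3, 2)
double: tangent at (3, 2): λ = (3·3² + 3)/(2·2) ≡ 2/4. 4⁻¹ ≡ 2 (mod 7), so λ ≡ 2·2 ≡ 4.
  x = λ² - 3 - 3 = 16 - 6 ≡ 3; y = λ·(3 - 3) - 2 ≡ 5. → (3, 5)
add Q: (3, 5) + (3, 2): same x and y₁ ≡ -y₂, so the sum is ∞.

O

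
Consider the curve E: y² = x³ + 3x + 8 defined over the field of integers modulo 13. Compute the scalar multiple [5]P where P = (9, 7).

Repeated addition: build up to 5P.
2P: tangent at (9, 7): λ = (3·9² + 3)/(2·7) ≡ 12/1. 1⁻¹ ≡ 1 (mod 13), so λ ≡ 12·1 ≡ 12.
  x = λ² - 9 - 9 = 144 - 18 ≡ 9; y = λ·(9 - 9) - 7 ≡ 6. → (9, 6)
3P: (9, 6) + (9, 7): same x and y₁ ≡ -y₂, so the sum is O.
4P: O + (9, 7) = (9, 7) (identity).
5P: tangent at (9, 7): λ = (3·9² + 3)/(2·7) ≡ 12/1. 1⁻¹ ≡ 1 (mod 13) since 1·1 = 1 ≡ 1, so λ ≡ 12·1 ≡ 12.
  x = λ² - 9 - 9 = 144 - 18 ≡ 9; y = λ·(9 - 9) - 7 ≡ 6. → (9, 6)

(9, 6)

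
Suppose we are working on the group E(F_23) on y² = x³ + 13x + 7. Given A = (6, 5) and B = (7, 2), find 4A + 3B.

First 4A:
Repeated addition: build up to 4A.
2A: tangent at (6, 5): λ = (3·6² + 13)/(2·5) ≡ 6/10. 10⁻¹ ≡ 7 (mod 23) since 10·7 = 70 ≡ 1, so λ ≡ 6·7 ≡ 19.
  x = λ² - 6 - 6 = 361 - 12 ≡ 4; y = λ·(6 - 4) - 5 ≡ 10. → (4, 10)
3A: (4, 10) + (6, 5). λ = (5 - 10)/(6 - 4) ≡ 18/2 mod 23. 2⁻¹ ≡ 12 (mod 23), so λ ≡ 9.
  x = λ² - 4 - 6 = 81 - 10 ≡ 2; y = λ·(4 - 2) - 10 ≡ 8. → (2, 8)
4A: (2, 8) + (6, 5). λ = (5 - 8)/(6 - 2) ≡ 20/4 mod 23. 4⁻¹ ≡ 6 (mod 23), so λ ≡ 5.
  x = λ² - 2 - 6 = 25 - 8 ≡ 17; y = λ·(2 - 17) - 8 ≡ 9. → (17, 9)
4A = (17, 9).
Next 3B:
Repeated addition: build up to 3B.
2B: tangent at (7, 2): λ = (3·7² + 13)/(2·2) ≡ 22/4. 4⁻¹ ≡ 6 (mod 23), so λ ≡ 22·6 ≡ 17.
  x = λ² - 7 - 7 = 289 - 14 ≡ 22; y = λ·(7 - 22) - 2 ≡ 19. → (22, 19)
3B: (22, 19) + (7, 2). λ = (2 - 19)/(7 - 22) ≡ 6/8 mod 23. 8⁻¹ ≡ 3 (mod 23), so λ ≡ 18.
  x = λ² - 22 - 7 = 324 - 29 ≡ 19; y = λ·(22 - 19) - 19 ≡ 12. → (19, 12)
3B = (19, 12).
Finally 4A + 3B:
(17, 9) + (19, 12). λ = (12 - 9)/(19 - 17) ≡ 3/2 mod 23. 2⁻¹ ≡ 12 (mod 23), so λ ≡ 13.
  x = λ² - 17 - 19 = 169 - 36 ≡ 18; y = λ·(17 - 18) - 9 ≡ 1. → (18, 1)

(18, 1)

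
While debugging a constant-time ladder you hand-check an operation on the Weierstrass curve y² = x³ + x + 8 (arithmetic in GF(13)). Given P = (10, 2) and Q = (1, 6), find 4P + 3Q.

First 4P:
Double-and-add on 4 = (100)₂. Start with P = (10, 2) for the leading 1-bit.
double: tangent at (10, 2): λ = (3·10² + 1)/(2·2) ≡ 2/4. 4⁻¹ ≡ 10 (mod 13) since 4·10 = 40 ≡ 1, so λ ≡ 2·10 ≡ 7.
  x = λ² - 10 - 10 = 49 - 20 ≡ 3; y = λ·(10 - 3) - 2 ≡ 8. → (3, 8)
double: tangent at (3, 8): λ = (3·3² + 1)/(2·8) ≡ 2/3. 3⁻¹ ≡ 9 (mod 13), so λ ≡ 2·9 ≡ 5.
  x = λ² - 3 - 3 = 25 - 6 ≡ 6; y = λ·(3 - 6) - 8 ≡ 3. → (6, 3)
4P = (6, 3).
Next 3Q:
Repeated addition: build up to 3Q.
2Q: tangent at (1, 6): λ = (3·1² + 1)/(2·6) ≡ 4/12. 12⁻¹ ≡ 12 (mod 13), so λ ≡ 4·12 ≡ 9.
  x = λ² - 1 - 1 = 81 - 2 ≡ 1; y = λ·(1 - 1) - 6 ≡ 7. → (1, 7)
3Q: (1, 7) + (1, 6): same x and y₁ ≡ -y₂, so the sum is O.
3Q = O.
Finally 4P + 3Q:
(6, 3) + O = (6, 3) (identity).

(6, 3)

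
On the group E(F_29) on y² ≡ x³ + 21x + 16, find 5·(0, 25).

(8, 0)

Write Q = (0, 25).
Repeated addition: build up to 5Q.
2Q: tangent at (0, 25): λ = (3·0² + 21)/(2·25) ≡ 21/21. 21⁻¹ ≡ 18 (mod 29) since 21·18 = 378 ≡ 1, so λ ≡ 21·18 ≡ 1.
  x = λ² - 0 - 0 = 1 - 0 ≡ 1; y = λ·(0 - 1) - 25 ≡ 3. → (1, 3)
3Q: (1, 3) + (0, 25). λ = (25 - 3)/(0 - 1) ≡ 22/28 mod 29. 28⁻¹ ≡ 28 (mod 29), so λ ≡ 7.
  x = λ² - 1 - 0 = 49 - 1 ≡ 19; y = λ·(1 - 19) - 3 ≡ 16. → (19, 16)
4Q: (19, 16) + (0, 25). λ = (25 - 16)/(0 - 19) ≡ 9/10 mod 29. 10⁻¹ ≡ 3 (mod 29), so λ ≡ 27.
  x = λ² - 19 - 0 = 729 - 19 ≡ 14; y = λ·(19 - 14) - 16 ≡ 3. → (14, 3)
5Q: (14, 3) + (0, 25). λ = (25 - 3)/(0 - 14) ≡ 22/15 mod 29. 15⁻¹ ≡ 2 (mod 29), so λ ≡ 15.
  x = λ² - 14 - 0 = 225 - 14 ≡ 8; y = λ·(14 - 8) - 3 ≡ 0. → (8, 0)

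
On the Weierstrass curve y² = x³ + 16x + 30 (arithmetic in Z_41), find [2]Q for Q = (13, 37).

(14, 13)

tangent at (13, 37): λ = (3·13² + 16)/(2·37) ≡ 31/33. 33⁻¹ ≡ 5 (mod 41), so λ ≡ 31·5 ≡ 32.
  x = λ² - 13 - 13 = 1024 - 26 ≡ 14; y = λ·(13 - 14) - 37 ≡ 13. → (14, 13)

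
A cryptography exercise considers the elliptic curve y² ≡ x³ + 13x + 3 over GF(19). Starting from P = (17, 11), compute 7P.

Repeated addition: build up to 7P.
2P: tangent at (17, 11): λ = (3·17² + 13)/(2·11) ≡ 6/3. 3⁻¹ ≡ 13 (mod 19), so λ ≡ 6·13 ≡ 2.
  x = λ² - 17 - 17 = 4 - 34 ≡ 8; y = λ·(17 - 8) - 11 ≡ 7. → (8, 7)
3P: (8, 7) + (17, 11). λ = (11 - 7)/(17 - 8) ≡ 4/9 mod 19. 9⁻¹ ≡ 17 (mod 19), so λ ≡ 11.
  x = λ² - 8 - 17 = 121 - 25 ≡ 1; y = λ·(8 - 1) - 7 ≡ 13. → (1, 13)
4P: (1, 13) + (17, 11). λ = (11 - 13)/(17 - 1) ≡ 17/16 mod 19. 16⁻¹ ≡ 6 (mod 19) since 16·6 = 96 ≡ 1, so λ ≡ 7.
  x = λ² - 1 - 17 = 49 - 18 ≡ 12; y = λ·(1 - 12) - 13 ≡ 5. → (12, 5)
5P: (12, 5) + (17, 11). λ = (11 - 5)/(17 - 12) ≡ 6/5 mod 19. 5⁻¹ ≡ 4 (mod 19) since 5·4 = 20 ≡ 1, so λ ≡ 5.
  x = λ² - 12 - 17 = 25 - 29 ≡ 15; y = λ·(12 - 15) - 5 ≡ 18. → (15, 18)
6P: (15, 18) + (17, 11). λ = (11 - 18)/(17 - 15) ≡ 12/2 mod 19. 2⁻¹ ≡ 10 (mod 19), so λ ≡ 6.
  x = λ² - 15 - 17 = 36 - 32 ≡ 4; y = λ·(15 - 4) - 18 ≡ 10. → (4, 10)
7P: (4, 10) + (17, 11). λ = (11 - 10)/(17 - 4) ≡ 1/13 mod 19. 13⁻¹ ≡ 3 (mod 19), so λ ≡ 3.
  x = λ² - 4 - 17 = 9 - 21 ≡ 7; y = λ·(4 - 7) - 10 ≡ 0. → (7, 0)

(7, 0)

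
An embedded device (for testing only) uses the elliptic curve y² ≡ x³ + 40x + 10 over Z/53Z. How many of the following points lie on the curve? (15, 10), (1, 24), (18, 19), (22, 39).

2

(15, 10): 10² ≡ 47, rhs ≡ 10 → off.
(1, 24): 24² ≡ 46, rhs ≡ 51 → off.
(18, 19): 19² ≡ 43, rhs ≡ 43 → on.
(22, 39): 39² ≡ 37, rhs ≡ 37 → on.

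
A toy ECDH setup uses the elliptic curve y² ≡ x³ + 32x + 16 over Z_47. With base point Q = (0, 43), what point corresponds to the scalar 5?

Repeated addition: build up to 5Q.
2Q: tangent at (0, 43): λ = (3·0² + 32)/(2·43) ≡ 32/39. 39⁻¹ ≡ 41 (mod 47), so λ ≡ 32·41 ≡ 43.
  x = λ² - 0 - 0 = 1849 - 0 ≡ 16; y = λ·(0 - 16) - 43 ≡ 21. → (16, 21)
3Q: (16, 21) + (0, 43). λ = (43 - 21)/(0 - 16) ≡ 22/31 mod 47. 31⁻¹ ≡ 44 (mod 47), so λ ≡ 28.
  x = λ² - 16 - 0 = 784 - 16 ≡ 16; y = λ·(16 - 16) - 21 ≡ 26. → (16, 26)
4Q: (16, 26) + (0, 43). λ = (43 - 26)/(0 - 16) ≡ 17/31 mod 47. 31⁻¹ ≡ 44 (mod 47), so λ ≡ 43.
  x = λ² - 16 - 0 = 1849 - 16 ≡ 0; y = λ·(16 - 0) - 26 ≡ 4. → (0, 4)
5Q: (0, 4) + (0, 43): same x and y₁ ≡ -y₂, so the sum is ∞.

O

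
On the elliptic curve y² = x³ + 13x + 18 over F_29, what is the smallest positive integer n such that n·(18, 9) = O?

2P: tangent at (18, 9): λ = (3·18² + 13)/(2·9) ≡ 28/18. 18⁻¹ ≡ 21 (mod 29), so λ ≡ 28·21 ≡ 8.
  x = λ² - 18 - 18 = 64 - 36 ≡ 28; y = λ·(18 - 28) - 9 ≡ 27. → (28, 27)
3P: (28, 27) + (18, 9). λ = (9 - 27)/(18 - 28) ≡ 11/19 mod 29. 19⁻¹ ≡ 26 (mod 29) since 19·26 = 494 ≡ 1, so λ ≡ 25.
  x = λ² - 28 - 18 = 625 - 46 ≡ 28; y = λ·(28 - 28) - 27 ≡ 2. → (28, 2)
4P: (28, 2) + (18, 9). λ = (9 - 2)/(18 - 28) ≡ 7/19 mod 29. 19⁻¹ ≡ 26 (mod 29), so λ ≡ 8.
  x = λ² - 28 - 18 = 64 - 46 ≡ 18; y = λ·(28 - 18) - 2 ≡ 20. → (18, 20)
5P: (18, 20) + (18, 9): same x and y₁ ≡ -y₂, so the sum is O.
5P = O, so the order is 5.

5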